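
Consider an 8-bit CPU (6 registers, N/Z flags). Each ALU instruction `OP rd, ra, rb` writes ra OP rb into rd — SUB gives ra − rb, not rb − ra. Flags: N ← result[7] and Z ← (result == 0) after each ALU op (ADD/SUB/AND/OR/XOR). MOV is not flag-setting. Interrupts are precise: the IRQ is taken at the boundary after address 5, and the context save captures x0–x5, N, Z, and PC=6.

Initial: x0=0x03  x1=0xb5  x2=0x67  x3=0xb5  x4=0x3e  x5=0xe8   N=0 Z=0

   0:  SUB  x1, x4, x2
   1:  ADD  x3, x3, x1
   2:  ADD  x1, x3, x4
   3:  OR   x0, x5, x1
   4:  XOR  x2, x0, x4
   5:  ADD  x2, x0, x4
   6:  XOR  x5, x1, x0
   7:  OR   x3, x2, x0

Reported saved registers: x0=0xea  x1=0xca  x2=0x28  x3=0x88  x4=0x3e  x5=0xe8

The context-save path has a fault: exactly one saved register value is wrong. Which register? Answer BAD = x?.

after  0: x0=0x03 x1=0xd7 x2=0x67 x3=0xb5 x4=0x3e x5=0xe8  N=1 Z=0
after  1: x0=0x03 x1=0xd7 x2=0x67 x3=0x8c x4=0x3e x5=0xe8  N=1 Z=0
after  2: x0=0x03 x1=0xca x2=0x67 x3=0x8c x4=0x3e x5=0xe8  N=1 Z=0
after  3: x0=0xea x1=0xca x2=0x67 x3=0x8c x4=0x3e x5=0xe8  N=1 Z=0
after  4: x0=0xea x1=0xca x2=0xd4 x3=0x8c x4=0x3e x5=0xe8  N=1 Z=0
after  5: x0=0xea x1=0xca x2=0x28 x3=0x8c x4=0x3e x5=0xe8  N=0 Z=0
-- IRQ taken; context saved, return-PC = 6 --
mismatch: x3: reported 0x88 vs actual 0x8c

BAD = x3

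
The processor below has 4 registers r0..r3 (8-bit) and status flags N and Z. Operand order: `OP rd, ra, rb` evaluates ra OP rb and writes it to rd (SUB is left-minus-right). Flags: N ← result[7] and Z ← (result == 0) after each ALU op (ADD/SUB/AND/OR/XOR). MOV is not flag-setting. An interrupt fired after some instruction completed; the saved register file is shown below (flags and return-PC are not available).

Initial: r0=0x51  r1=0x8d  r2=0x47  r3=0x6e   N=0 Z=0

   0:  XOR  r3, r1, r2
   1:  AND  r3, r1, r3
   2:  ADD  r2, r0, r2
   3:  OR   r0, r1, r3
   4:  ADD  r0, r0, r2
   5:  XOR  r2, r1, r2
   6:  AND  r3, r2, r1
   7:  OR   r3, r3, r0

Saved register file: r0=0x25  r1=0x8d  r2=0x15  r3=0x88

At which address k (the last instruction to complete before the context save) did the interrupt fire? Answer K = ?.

after  0: r0=0x51 r1=0x8d r2=0x47 r3=0xca  N=1 Z=0
after  1: r0=0x51 r1=0x8d r2=0x47 r3=0x88  N=1 Z=0
after  2: r0=0x51 r1=0x8d r2=0x98 r3=0x88  N=1 Z=0
after  3: r0=0x8d r1=0x8d r2=0x98 r3=0x88  N=1 Z=0
after  4: r0=0x25 r1=0x8d r2=0x98 r3=0x88  N=0 Z=0
after  5: r0=0x25 r1=0x8d r2=0x15 r3=0x88  N=0 Z=0
-- IRQ taken; context saved, return-PC = 6 --

K = 5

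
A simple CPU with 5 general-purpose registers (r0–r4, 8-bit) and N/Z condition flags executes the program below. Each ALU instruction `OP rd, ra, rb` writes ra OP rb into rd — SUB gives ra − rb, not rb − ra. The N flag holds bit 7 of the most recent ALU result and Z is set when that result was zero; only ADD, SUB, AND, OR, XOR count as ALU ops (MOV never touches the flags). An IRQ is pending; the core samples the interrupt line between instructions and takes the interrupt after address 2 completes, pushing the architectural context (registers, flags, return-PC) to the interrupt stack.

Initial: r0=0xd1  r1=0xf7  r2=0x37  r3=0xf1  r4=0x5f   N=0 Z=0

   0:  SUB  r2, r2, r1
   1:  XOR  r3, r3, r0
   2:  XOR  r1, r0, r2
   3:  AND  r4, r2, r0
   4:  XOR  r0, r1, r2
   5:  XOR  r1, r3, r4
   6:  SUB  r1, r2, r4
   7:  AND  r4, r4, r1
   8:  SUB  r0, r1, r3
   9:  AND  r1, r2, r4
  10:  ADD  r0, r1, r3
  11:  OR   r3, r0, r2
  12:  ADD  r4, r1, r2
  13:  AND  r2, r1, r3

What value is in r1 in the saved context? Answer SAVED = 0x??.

after  0: r0=0xd1 r1=0xf7 r2=0x40 r3=0xf1 r4=0x5f  N=0 Z=0
after  1: r0=0xd1 r1=0xf7 r2=0x40 r3=0x20 r4=0x5f  N=0 Z=0
after  2: r0=0xd1 r1=0x91 r2=0x40 r3=0x20 r4=0x5f  N=1 Z=0
-- IRQ taken; context saved, return-PC = 3 --

SAVED = 0x91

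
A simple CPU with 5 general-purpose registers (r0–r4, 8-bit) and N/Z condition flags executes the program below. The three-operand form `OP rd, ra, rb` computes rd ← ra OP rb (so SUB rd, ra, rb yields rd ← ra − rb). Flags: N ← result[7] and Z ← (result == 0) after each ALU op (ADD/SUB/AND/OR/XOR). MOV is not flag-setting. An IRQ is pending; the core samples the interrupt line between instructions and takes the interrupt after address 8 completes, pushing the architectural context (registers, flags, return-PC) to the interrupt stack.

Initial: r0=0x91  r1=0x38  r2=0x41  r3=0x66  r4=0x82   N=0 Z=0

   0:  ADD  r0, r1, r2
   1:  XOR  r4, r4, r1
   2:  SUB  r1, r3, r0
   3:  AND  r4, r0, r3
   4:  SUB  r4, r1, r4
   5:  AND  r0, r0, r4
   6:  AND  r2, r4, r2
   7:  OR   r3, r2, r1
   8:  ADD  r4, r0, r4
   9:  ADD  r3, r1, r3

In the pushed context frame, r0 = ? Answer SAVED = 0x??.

after  0: r0=0x79 r1=0x38 r2=0x41 r3=0x66 r4=0x82  N=0 Z=0
after  1: r0=0x79 r1=0x38 r2=0x41 r3=0x66 r4=0xba  N=1 Z=0
after  2: r0=0x79 r1=0xed r2=0x41 r3=0x66 r4=0xba  N=1 Z=0
after  3: r0=0x79 r1=0xed r2=0x41 r3=0x66 r4=0x60  N=0 Z=0
after  4: r0=0x79 r1=0xed r2=0x41 r3=0x66 r4=0x8d  N=1 Z=0
after  5: r0=0x09 r1=0xed r2=0x41 r3=0x66 r4=0x8d  N=0 Z=0
after  6: r0=0x09 r1=0xed r2=0x01 r3=0x66 r4=0x8d  N=0 Z=0
after  7: r0=0x09 r1=0xed r2=0x01 r3=0xed r4=0x8d  N=1 Z=0
after  8: r0=0x09 r1=0xed r2=0x01 r3=0xed r4=0x96  N=1 Z=0
-- IRQ taken; context saved, return-PC = 9 --

SAVED = 0x09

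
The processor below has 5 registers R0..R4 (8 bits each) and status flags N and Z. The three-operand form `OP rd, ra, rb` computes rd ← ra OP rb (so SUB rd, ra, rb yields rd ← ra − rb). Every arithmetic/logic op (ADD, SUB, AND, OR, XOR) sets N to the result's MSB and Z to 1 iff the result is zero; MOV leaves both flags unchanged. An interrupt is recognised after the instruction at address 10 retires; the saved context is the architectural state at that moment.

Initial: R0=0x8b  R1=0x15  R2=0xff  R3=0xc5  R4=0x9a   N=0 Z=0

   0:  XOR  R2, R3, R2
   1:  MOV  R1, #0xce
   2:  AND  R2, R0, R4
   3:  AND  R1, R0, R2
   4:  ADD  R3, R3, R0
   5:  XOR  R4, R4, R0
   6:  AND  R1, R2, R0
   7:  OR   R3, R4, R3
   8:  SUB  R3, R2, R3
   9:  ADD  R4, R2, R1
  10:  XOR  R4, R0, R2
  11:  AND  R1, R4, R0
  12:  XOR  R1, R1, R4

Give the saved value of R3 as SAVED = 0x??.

after  0: R0=0x8b R1=0x15 R2=0x3a R3=0xc5 R4=0x9a  N=0 Z=0
after  1: R0=0x8b R1=0xce R2=0x3a R3=0xc5 R4=0x9a  N=0 Z=0
after  2: R0=0x8b R1=0xce R2=0x8a R3=0xc5 R4=0x9a  N=1 Z=0
after  3: R0=0x8b R1=0x8a R2=0x8a R3=0xc5 R4=0x9a  N=1 Z=0
after  4: R0=0x8b R1=0x8a R2=0x8a R3=0x50 R4=0x9a  N=0 Z=0
after  5: R0=0x8b R1=0x8a R2=0x8a R3=0x50 R4=0x11  N=0 Z=0
after  6: R0=0x8b R1=0x8a R2=0x8a R3=0x50 R4=0x11  N=1 Z=0
after  7: R0=0x8b R1=0x8a R2=0x8a R3=0x51 R4=0x11  N=0 Z=0
after  8: R0=0x8b R1=0x8a R2=0x8a R3=0x39 R4=0x11  N=0 Z=0
after  9: R0=0x8b R1=0x8a R2=0x8a R3=0x39 R4=0x14  N=0 Z=0
after 10: R0=0x8b R1=0x8a R2=0x8a R3=0x39 R4=0x01  N=0 Z=0
-- IRQ taken; context saved, return-PC = 11 --

SAVED = 0x39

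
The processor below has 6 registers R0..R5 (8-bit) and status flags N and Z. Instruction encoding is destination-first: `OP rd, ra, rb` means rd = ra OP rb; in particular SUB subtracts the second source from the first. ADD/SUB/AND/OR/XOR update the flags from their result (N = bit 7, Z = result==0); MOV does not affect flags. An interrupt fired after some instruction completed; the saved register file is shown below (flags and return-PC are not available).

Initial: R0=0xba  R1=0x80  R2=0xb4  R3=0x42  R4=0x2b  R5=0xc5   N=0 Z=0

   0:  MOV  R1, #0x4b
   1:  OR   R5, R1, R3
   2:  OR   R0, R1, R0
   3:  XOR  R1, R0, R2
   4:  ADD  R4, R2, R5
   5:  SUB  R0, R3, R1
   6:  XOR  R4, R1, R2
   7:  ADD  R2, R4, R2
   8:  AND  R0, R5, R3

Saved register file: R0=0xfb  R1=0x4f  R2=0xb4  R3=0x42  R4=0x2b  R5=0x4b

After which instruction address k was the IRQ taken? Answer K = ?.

after  0: R0=0xba R1=0x4b R2=0xb4 R3=0x42 R4=0x2b R5=0xc5  N=0 Z=0
after  1: R0=0xba R1=0x4b R2=0xb4 R3=0x42 R4=0x2b R5=0x4b  N=0 Z=0
after  2: R0=0xfb R1=0x4b R2=0xb4 R3=0x42 R4=0x2b R5=0x4b  N=1 Z=0
after  3: R0=0xfb R1=0x4f R2=0xb4 R3=0x42 R4=0x2b R5=0x4b  N=0 Z=0
-- IRQ taken; context saved, return-PC = 4 --

K = 3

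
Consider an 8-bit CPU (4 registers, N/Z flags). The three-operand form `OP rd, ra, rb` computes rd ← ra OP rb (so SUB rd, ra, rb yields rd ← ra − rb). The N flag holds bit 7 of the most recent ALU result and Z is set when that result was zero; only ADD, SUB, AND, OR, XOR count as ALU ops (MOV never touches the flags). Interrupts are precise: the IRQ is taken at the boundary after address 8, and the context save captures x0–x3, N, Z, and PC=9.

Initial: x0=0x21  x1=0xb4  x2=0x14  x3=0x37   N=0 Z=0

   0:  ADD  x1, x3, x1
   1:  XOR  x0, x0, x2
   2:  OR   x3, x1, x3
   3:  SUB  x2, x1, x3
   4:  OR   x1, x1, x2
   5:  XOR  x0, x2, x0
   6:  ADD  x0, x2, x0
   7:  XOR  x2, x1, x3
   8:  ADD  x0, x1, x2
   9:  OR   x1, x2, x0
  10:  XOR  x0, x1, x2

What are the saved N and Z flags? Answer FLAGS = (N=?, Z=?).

after  0: x0=0x21 x1=0xeb x2=0x14 x3=0x37  N=1 Z=0
after  1: x0=0x35 x1=0xeb x2=0x14 x3=0x37  N=0 Z=0
after  2: x0=0x35 x1=0xeb x2=0x14 x3=0xff  N=1 Z=0
after  3: x0=0x35 x1=0xeb x2=0xec x3=0xff  N=1 Z=0
after  4: x0=0x35 x1=0xef x2=0xec x3=0xff  N=1 Z=0
after  5: x0=0xd9 x1=0xef x2=0xec x3=0xff  N=1 Z=0
after  6: x0=0xc5 x1=0xef x2=0xec x3=0xff  N=1 Z=0
after  7: x0=0xc5 x1=0xef x2=0x10 x3=0xff  N=0 Z=0
after  8: x0=0xff x1=0xef x2=0x10 x3=0xff  N=1 Z=0
-- IRQ taken; context saved, return-PC = 9 --

FLAGS = (N=1, Z=0)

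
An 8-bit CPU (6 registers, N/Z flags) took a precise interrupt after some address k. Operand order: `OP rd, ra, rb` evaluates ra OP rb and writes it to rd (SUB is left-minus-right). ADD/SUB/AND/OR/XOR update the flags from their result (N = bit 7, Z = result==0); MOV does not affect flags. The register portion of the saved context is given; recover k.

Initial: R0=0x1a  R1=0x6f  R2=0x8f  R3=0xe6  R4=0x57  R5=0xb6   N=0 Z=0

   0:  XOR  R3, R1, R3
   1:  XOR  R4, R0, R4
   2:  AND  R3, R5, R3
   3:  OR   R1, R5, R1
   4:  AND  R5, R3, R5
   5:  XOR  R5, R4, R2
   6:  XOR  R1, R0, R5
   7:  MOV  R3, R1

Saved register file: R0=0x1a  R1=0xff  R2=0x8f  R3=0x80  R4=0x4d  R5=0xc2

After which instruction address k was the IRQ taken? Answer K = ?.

after  0: R0=0x1a R1=0x6f R2=0x8f R3=0x89 R4=0x57 R5=0xb6  N=1 Z=0
after  1: R0=0x1a R1=0x6f R2=0x8f R3=0x89 R4=0x4d R5=0xb6  N=0 Z=0
after  2: R0=0x1a R1=0x6f R2=0x8f R3=0x80 R4=0x4d R5=0xb6  N=1 Z=0
after  3: R0=0x1a R1=0xff R2=0x8f R3=0x80 R4=0x4d R5=0xb6  N=1 Z=0
after  4: R0=0x1a R1=0xff R2=0x8f R3=0x80 R4=0x4d R5=0x80  N=1 Z=0
after  5: R0=0x1a R1=0xff R2=0x8f R3=0x80 R4=0x4d R5=0xc2  N=1 Z=0
-- IRQ taken; context saved, return-PC = 6 --

K = 5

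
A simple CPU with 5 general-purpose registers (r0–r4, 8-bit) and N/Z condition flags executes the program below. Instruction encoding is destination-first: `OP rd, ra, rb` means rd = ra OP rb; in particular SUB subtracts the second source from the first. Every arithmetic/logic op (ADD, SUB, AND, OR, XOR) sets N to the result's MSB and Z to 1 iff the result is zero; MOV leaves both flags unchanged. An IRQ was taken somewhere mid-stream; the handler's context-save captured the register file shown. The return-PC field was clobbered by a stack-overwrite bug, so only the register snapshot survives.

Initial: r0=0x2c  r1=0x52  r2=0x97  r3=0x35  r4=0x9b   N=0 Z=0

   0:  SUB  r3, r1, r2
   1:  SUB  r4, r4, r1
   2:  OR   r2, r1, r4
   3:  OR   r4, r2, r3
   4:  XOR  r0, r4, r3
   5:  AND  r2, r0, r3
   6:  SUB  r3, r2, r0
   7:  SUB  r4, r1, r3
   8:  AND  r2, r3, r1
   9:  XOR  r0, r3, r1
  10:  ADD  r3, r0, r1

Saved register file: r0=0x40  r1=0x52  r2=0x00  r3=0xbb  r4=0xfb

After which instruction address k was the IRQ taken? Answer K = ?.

K = 5

after  0: r0=0x2c r1=0x52 r2=0x97 r3=0xbb r4=0x9b  N=1 Z=0
after  1: r0=0x2c r1=0x52 r2=0x97 r3=0xbb r4=0x49  N=0 Z=0
after  2: r0=0x2c r1=0x52 r2=0x5b r3=0xbb r4=0x49  N=0 Z=0
after  3: r0=0x2c r1=0x52 r2=0x5b r3=0xbb r4=0xfb  N=1 Z=0
after  4: r0=0x40 r1=0x52 r2=0x5b r3=0xbb r4=0xfb  N=0 Z=0
after  5: r0=0x40 r1=0x52 r2=0x00 r3=0xbb r4=0xfb  N=0 Z=1
-- IRQ taken; context saved, return-PC = 6 --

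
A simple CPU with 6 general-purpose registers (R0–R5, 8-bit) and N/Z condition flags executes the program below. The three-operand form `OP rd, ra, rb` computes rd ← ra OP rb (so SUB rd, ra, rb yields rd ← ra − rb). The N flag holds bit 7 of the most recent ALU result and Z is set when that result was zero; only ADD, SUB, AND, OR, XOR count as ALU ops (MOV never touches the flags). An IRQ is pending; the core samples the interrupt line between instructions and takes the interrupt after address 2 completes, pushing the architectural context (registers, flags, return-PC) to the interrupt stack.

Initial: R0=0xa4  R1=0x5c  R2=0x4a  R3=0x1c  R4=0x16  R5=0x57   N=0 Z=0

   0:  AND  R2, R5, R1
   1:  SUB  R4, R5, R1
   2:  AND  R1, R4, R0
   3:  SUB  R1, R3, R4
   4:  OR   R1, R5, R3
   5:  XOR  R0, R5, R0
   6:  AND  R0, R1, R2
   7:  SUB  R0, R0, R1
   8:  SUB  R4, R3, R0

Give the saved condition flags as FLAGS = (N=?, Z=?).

FLAGS = (N=1, Z=0)

after  0: R0=0xa4 R1=0x5c R2=0x54 R3=0x1c R4=0x16 R5=0x57  N=0 Z=0
after  1: R0=0xa4 R1=0x5c R2=0x54 R3=0x1c R4=0xfb R5=0x57  N=1 Z=0
after  2: R0=0xa4 R1=0xa0 R2=0x54 R3=0x1c R4=0xfb R5=0x57  N=1 Z=0
-- IRQ taken; context saved, return-PC = 3 --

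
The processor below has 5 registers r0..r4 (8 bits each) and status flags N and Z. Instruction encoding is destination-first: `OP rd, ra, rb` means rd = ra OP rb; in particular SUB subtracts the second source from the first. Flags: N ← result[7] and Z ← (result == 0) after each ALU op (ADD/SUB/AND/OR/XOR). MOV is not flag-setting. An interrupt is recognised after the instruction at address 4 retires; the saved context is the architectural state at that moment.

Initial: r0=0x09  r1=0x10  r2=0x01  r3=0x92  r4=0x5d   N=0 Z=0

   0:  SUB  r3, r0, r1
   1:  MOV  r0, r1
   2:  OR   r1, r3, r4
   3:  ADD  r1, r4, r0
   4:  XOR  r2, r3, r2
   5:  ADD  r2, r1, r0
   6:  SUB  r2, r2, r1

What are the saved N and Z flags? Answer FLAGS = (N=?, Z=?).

FLAGS = (N=1, Z=0)

after  0: r0=0x09 r1=0x10 r2=0x01 r3=0xf9 r4=0x5d  N=1 Z=0
after  1: r0=0x10 r1=0x10 r2=0x01 r3=0xf9 r4=0x5d  N=1 Z=0
after  2: r0=0x10 r1=0xfd r2=0x01 r3=0xf9 r4=0x5d  N=1 Z=0
after  3: r0=0x10 r1=0x6d r2=0x01 r3=0xf9 r4=0x5d  N=0 Z=0
after  4: r0=0x10 r1=0x6d r2=0xf8 r3=0xf9 r4=0x5d  N=1 Z=0
-- IRQ taken; context saved, return-PC = 5 --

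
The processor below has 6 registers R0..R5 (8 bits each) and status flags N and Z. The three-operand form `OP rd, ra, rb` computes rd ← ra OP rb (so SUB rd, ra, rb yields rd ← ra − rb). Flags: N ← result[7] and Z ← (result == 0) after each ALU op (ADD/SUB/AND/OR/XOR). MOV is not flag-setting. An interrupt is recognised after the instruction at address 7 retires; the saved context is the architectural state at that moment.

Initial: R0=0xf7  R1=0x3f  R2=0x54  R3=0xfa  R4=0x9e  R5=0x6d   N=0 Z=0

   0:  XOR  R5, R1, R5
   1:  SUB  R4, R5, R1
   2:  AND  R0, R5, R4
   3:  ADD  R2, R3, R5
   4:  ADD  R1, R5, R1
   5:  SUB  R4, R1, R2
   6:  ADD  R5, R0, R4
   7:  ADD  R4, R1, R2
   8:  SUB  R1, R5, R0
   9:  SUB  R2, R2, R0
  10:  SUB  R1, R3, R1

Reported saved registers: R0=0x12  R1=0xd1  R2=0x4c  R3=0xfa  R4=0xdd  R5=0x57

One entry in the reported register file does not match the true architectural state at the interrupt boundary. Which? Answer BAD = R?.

after  0: R0=0xf7 R1=0x3f R2=0x54 R3=0xfa R4=0x9e R5=0x52  N=0 Z=0
after  1: R0=0xf7 R1=0x3f R2=0x54 R3=0xfa R4=0x13 R5=0x52  N=0 Z=0
after  2: R0=0x12 R1=0x3f R2=0x54 R3=0xfa R4=0x13 R5=0x52  N=0 Z=0
after  3: R0=0x12 R1=0x3f R2=0x4c R3=0xfa R4=0x13 R5=0x52  N=0 Z=0
after  4: R0=0x12 R1=0x91 R2=0x4c R3=0xfa R4=0x13 R5=0x52  N=1 Z=0
after  5: R0=0x12 R1=0x91 R2=0x4c R3=0xfa R4=0x45 R5=0x52  N=0 Z=0
after  6: R0=0x12 R1=0x91 R2=0x4c R3=0xfa R4=0x45 R5=0x57  N=0 Z=0
after  7: R0=0x12 R1=0x91 R2=0x4c R3=0xfa R4=0xdd R5=0x57  N=1 Z=0
-- IRQ taken; context saved, return-PC = 8 --
mismatch: R1: reported 0xd1 vs actual 0x91

BAD = R1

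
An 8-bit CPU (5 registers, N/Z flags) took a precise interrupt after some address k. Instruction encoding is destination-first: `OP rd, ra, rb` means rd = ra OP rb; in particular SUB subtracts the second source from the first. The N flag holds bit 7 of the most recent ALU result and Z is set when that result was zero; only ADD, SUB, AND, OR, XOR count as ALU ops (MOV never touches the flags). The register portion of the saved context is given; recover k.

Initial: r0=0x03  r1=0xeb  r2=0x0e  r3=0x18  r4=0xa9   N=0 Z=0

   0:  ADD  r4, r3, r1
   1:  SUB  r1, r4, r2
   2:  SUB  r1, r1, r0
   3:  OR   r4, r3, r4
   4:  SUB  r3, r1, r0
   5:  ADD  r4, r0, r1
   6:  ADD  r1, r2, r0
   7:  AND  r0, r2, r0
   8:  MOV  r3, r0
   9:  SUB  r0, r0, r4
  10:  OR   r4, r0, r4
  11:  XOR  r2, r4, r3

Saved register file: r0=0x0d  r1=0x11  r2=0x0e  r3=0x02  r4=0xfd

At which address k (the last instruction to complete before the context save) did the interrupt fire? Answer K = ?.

after  0: r0=0x03 r1=0xeb r2=0x0e r3=0x18 r4=0x03  N=0 Z=0
after  1: r0=0x03 r1=0xf5 r2=0x0e r3=0x18 r4=0x03  N=1 Z=0
after  2: r0=0x03 r1=0xf2 r2=0x0e r3=0x18 r4=0x03  N=1 Z=0
after  3: r0=0x03 r1=0xf2 r2=0x0e r3=0x18 r4=0x1b  N=0 Z=0
after  4: r0=0x03 r1=0xf2 r2=0x0e r3=0xef r4=0x1b  N=1 Z=0
after  5: r0=0x03 r1=0xf2 r2=0x0e r3=0xef r4=0xf5  N=1 Z=0
after  6: r0=0x03 r1=0x11 r2=0x0e r3=0xef r4=0xf5  N=0 Z=0
after  7: r0=0x02 r1=0x11 r2=0x0e r3=0xef r4=0xf5  N=0 Z=0
after  8: r0=0x02 r1=0x11 r2=0x0e r3=0x02 r4=0xf5  N=0 Z=0
after  9: r0=0x0d r1=0x11 r2=0x0e r3=0x02 r4=0xf5  N=0 Z=0
after 10: r0=0x0d r1=0x11 r2=0x0e r3=0x02 r4=0xfd  N=1 Z=0
-- IRQ taken; context saved, return-PC = 11 --

K = 10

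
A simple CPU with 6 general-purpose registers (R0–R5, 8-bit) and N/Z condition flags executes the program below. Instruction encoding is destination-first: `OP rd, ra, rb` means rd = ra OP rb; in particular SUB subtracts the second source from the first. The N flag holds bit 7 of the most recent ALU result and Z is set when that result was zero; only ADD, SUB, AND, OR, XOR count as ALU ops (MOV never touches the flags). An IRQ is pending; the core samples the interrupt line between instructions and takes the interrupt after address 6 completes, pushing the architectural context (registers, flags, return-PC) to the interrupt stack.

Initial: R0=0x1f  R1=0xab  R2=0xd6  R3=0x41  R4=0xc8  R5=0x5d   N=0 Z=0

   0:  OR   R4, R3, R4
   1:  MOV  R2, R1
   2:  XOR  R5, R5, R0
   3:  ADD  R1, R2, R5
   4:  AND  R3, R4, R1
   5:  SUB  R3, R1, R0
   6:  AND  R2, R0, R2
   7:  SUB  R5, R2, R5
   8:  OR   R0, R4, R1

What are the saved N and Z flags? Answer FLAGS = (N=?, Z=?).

after  0: R0=0x1f R1=0xab R2=0xd6 R3=0x41 R4=0xc9 R5=0x5d  N=1 Z=0
after  1: R0=0x1f R1=0xab R2=0xab R3=0x41 R4=0xc9 R5=0x5d  N=1 Z=0
after  2: R0=0x1f R1=0xab R2=0xab R3=0x41 R4=0xc9 R5=0x42  N=0 Z=0
after  3: R0=0x1f R1=0xed R2=0xab R3=0x41 R4=0xc9 R5=0x42  N=1 Z=0
after  4: R0=0x1f R1=0xed R2=0xab R3=0xc9 R4=0xc9 R5=0x42  N=1 Z=0
after  5: R0=0x1f R1=0xed R2=0xab R3=0xce R4=0xc9 R5=0x42  N=1 Z=0
after  6: R0=0x1f R1=0xed R2=0x0b R3=0xce R4=0xc9 R5=0x42  N=0 Z=0
-- IRQ taken; context saved, return-PC = 7 --

FLAGS = (N=0, Z=0)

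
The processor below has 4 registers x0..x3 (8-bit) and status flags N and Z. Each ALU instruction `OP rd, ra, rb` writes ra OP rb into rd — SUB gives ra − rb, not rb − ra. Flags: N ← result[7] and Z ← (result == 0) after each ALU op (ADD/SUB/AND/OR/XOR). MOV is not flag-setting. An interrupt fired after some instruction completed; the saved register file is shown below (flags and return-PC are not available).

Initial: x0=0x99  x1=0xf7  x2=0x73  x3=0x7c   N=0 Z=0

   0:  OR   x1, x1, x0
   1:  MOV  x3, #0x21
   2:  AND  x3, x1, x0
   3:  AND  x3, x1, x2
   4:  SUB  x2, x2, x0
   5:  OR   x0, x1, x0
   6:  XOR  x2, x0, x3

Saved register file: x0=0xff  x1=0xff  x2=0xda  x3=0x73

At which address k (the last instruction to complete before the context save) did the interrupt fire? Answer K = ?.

after  0: x0=0x99 x1=0xff x2=0x73 x3=0x7c  N=1 Z=0
after  1: x0=0x99 x1=0xff x2=0x73 x3=0x21  N=1 Z=0
after  2: x0=0x99 x1=0xff x2=0x73 x3=0x99  N=1 Z=0
after  3: x0=0x99 x1=0xff x2=0x73 x3=0x73  N=0 Z=0
after  4: x0=0x99 x1=0xff x2=0xda x3=0x73  N=1 Z=0
after  5: x0=0xff x1=0xff x2=0xda x3=0x73  N=1 Z=0
-- IRQ taken; context saved, return-PC = 6 --

K = 5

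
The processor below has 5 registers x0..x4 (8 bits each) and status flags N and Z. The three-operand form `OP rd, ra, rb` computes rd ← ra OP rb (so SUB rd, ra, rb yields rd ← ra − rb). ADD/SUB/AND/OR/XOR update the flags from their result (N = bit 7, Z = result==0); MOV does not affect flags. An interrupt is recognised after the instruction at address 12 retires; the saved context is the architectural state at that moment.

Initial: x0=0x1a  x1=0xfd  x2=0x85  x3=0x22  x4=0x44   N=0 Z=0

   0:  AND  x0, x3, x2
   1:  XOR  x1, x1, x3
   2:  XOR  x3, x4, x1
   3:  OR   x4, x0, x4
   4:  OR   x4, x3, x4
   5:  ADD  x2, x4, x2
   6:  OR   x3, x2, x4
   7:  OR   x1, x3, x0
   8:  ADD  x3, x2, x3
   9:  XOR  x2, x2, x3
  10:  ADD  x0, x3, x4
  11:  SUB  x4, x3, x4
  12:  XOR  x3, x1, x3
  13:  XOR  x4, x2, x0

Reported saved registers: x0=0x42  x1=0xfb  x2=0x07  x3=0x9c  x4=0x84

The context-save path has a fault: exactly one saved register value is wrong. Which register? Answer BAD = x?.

BAD = x1

after  0: x0=0x00 x1=0xfd x2=0x85 x3=0x22 x4=0x44  N=0 Z=1
after  1: x0=0x00 x1=0xdf x2=0x85 x3=0x22 x4=0x44  N=1 Z=0
after  2: x0=0x00 x1=0xdf x2=0x85 x3=0x9b x4=0x44  N=1 Z=0
after  3: x0=0x00 x1=0xdf x2=0x85 x3=0x9b x4=0x44  N=0 Z=0
after  4: x0=0x00 x1=0xdf x2=0x85 x3=0x9b x4=0xdf  N=1 Z=0
after  5: x0=0x00 x1=0xdf x2=0x64 x3=0x9b x4=0xdf  N=0 Z=0
after  6: x0=0x00 x1=0xdf x2=0x64 x3=0xff x4=0xdf  N=1 Z=0
after  7: x0=0x00 x1=0xff x2=0x64 x3=0xff x4=0xdf  N=1 Z=0
after  8: x0=0x00 x1=0xff x2=0x64 x3=0x63 x4=0xdf  N=0 Z=0
after  9: x0=0x00 x1=0xff x2=0x07 x3=0x63 x4=0xdf  N=0 Z=0
after 10: x0=0x42 x1=0xff x2=0x07 x3=0x63 x4=0xdf  N=0 Z=0
after 11: x0=0x42 x1=0xff x2=0x07 x3=0x63 x4=0x84  N=1 Z=0
after 12: x0=0x42 x1=0xff x2=0x07 x3=0x9c x4=0x84  N=1 Z=0
-- IRQ taken; context saved, return-PC = 13 --
mismatch: x1: reported 0xfb vs actual 0xff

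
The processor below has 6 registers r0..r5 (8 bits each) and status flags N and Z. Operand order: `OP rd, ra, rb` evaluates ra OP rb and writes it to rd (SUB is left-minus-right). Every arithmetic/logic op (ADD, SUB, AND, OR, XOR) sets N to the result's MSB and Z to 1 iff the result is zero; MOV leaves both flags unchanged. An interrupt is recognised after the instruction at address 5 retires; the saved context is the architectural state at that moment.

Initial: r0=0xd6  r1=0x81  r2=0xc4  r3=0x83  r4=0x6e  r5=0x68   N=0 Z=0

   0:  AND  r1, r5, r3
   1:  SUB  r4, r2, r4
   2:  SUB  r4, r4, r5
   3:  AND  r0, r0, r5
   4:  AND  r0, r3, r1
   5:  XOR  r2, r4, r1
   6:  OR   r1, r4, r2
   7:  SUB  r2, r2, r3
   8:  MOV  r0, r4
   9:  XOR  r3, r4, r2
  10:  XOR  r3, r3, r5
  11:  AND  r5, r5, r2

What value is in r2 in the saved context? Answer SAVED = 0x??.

after  0: r0=0xd6 r1=0x00 r2=0xc4 r3=0x83 r4=0x6e r5=0x68  N=0 Z=1
after  1: r0=0xd6 r1=0x00 r2=0xc4 r3=0x83 r4=0x56 r5=0x68  N=0 Z=0
after  2: r0=0xd6 r1=0x00 r2=0xc4 r3=0x83 r4=0xee r5=0x68  N=1 Z=0
after  3: r0=0x40 r1=0x00 r2=0xc4 r3=0x83 r4=0xee r5=0x68  N=0 Z=0
after  4: r0=0x00 r1=0x00 r2=0xc4 r3=0x83 r4=0xee r5=0x68  N=0 Z=1
after  5: r0=0x00 r1=0x00 r2=0xee r3=0x83 r4=0xee r5=0x68  N=1 Z=0
-- IRQ taken; context saved, return-PC = 6 --

SAVED = 0xee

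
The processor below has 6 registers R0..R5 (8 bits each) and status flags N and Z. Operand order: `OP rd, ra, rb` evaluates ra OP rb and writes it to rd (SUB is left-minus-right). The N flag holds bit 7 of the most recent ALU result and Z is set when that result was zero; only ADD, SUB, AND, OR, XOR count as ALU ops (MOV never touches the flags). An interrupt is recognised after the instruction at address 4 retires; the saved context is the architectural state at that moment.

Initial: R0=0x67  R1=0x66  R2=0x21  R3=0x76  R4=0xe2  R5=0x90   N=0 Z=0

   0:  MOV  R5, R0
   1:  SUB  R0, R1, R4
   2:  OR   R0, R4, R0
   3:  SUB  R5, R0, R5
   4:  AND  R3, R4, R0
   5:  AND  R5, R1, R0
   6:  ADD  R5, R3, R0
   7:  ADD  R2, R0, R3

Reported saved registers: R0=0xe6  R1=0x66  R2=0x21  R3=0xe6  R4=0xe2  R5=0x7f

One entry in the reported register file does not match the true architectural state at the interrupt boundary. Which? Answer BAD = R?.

BAD = R3

after  0: R0=0x67 R1=0x66 R2=0x21 R3=0x76 R4=0xe2 R5=0x67  N=0 Z=0
after  1: R0=0x84 R1=0x66 R2=0x21 R3=0x76 R4=0xe2 R5=0x67  N=1 Z=0
after  2: R0=0xe6 R1=0x66 R2=0x21 R3=0x76 R4=0xe2 R5=0x67  N=1 Z=0
after  3: R0=0xe6 R1=0x66 R2=0x21 R3=0x76 R4=0xe2 R5=0x7f  N=0 Z=0
after  4: R0=0xe6 R1=0x66 R2=0x21 R3=0xe2 R4=0xe2 R5=0x7f  N=1 Z=0
-- IRQ taken; context saved, return-PC = 5 --
mismatch: R3: reported 0xe6 vs actual 0xe2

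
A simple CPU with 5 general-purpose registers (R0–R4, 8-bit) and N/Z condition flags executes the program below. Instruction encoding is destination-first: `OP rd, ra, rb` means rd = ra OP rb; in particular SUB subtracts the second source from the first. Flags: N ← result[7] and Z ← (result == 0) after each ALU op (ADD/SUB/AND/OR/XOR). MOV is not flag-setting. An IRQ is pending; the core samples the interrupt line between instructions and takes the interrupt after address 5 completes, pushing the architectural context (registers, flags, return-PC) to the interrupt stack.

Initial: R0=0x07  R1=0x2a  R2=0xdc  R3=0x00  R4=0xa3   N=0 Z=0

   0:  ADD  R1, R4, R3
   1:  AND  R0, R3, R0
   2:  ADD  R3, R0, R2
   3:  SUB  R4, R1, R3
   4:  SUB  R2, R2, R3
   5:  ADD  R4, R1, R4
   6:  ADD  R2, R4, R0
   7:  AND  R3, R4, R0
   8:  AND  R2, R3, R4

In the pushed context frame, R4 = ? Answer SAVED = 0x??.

after  0: R0=0x07 R1=0xa3 R2=0xdc R3=0x00 R4=0xa3  N=1 Z=0
after  1: R0=0x00 R1=0xa3 R2=0xdc R3=0x00 R4=0xa3  N=0 Z=1
after  2: R0=0x00 R1=0xa3 R2=0xdc R3=0xdc R4=0xa3  N=1 Z=0
after  3: R0=0x00 R1=0xa3 R2=0xdc R3=0xdc R4=0xc7  N=1 Z=0
after  4: R0=0x00 R1=0xa3 R2=0x00 R3=0xdc R4=0xc7  N=0 Z=1
after  5: R0=0x00 R1=0xa3 R2=0x00 R3=0xdc R4=0x6a  N=0 Z=0
-- IRQ taken; context saved, return-PC = 6 --

SAVED = 0x6a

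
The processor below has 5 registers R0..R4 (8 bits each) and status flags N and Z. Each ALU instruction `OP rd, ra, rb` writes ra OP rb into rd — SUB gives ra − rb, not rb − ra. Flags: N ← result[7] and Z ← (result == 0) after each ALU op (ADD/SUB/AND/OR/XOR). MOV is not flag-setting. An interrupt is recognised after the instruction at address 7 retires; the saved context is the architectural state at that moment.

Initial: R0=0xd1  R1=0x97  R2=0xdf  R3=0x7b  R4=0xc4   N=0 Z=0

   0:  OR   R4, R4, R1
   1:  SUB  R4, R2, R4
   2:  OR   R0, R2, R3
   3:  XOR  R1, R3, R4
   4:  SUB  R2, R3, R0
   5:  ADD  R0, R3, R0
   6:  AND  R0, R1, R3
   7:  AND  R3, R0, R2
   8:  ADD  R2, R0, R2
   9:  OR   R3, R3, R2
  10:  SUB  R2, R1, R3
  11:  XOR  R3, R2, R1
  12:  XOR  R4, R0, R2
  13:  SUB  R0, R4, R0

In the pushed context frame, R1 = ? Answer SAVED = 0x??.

SAVED = 0x73

after  0: R0=0xd1 R1=0x97 R2=0xdf R3=0x7b R4=0xd7  N=1 Z=0
after  1: R0=0xd1 R1=0x97 R2=0xdf R3=0x7b R4=0x08  N=0 Z=0
after  2: R0=0xff R1=0x97 R2=0xdf R3=0x7b R4=0x08  N=1 Z=0
after  3: R0=0xff R1=0x73 R2=0xdf R3=0x7b R4=0x08  N=0 Z=0
after  4: R0=0xff R1=0x73 R2=0x7c R3=0x7b R4=0x08  N=0 Z=0
after  5: R0=0x7a R1=0x73 R2=0x7c R3=0x7b R4=0x08  N=0 Z=0
after  6: R0=0x73 R1=0x73 R2=0x7c R3=0x7b R4=0x08  N=0 Z=0
after  7: R0=0x73 R1=0x73 R2=0x7c R3=0x70 R4=0x08  N=0 Z=0
-- IRQ taken; context saved, return-PC = 8 --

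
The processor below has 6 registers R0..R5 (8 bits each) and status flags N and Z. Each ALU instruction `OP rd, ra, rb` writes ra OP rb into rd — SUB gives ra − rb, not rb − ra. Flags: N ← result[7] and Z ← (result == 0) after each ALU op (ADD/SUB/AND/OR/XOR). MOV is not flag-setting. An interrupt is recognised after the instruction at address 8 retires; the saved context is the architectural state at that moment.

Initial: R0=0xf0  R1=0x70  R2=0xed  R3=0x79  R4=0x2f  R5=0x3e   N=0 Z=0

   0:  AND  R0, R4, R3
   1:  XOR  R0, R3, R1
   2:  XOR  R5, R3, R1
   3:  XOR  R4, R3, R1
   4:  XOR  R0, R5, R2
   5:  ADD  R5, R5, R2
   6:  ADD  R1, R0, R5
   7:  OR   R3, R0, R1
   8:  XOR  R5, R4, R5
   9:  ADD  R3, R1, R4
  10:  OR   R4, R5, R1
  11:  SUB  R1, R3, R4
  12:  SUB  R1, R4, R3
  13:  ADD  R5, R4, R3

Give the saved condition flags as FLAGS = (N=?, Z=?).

after  0: R0=0x29 R1=0x70 R2=0xed R3=0x79 R4=0x2f R5=0x3e  N=0 Z=0
after  1: R0=0x09 R1=0x70 R2=0xed R3=0x79 R4=0x2f R5=0x3e  N=0 Z=0
after  2: R0=0x09 R1=0x70 R2=0xed R3=0x79 R4=0x2f R5=0x09  N=0 Z=0
after  3: R0=0x09 R1=0x70 R2=0xed R3=0x79 R4=0x09 R5=0x09  N=0 Z=0
after  4: R0=0xe4 R1=0x70 R2=0xed R3=0x79 R4=0x09 R5=0x09  N=1 Z=0
after  5: R0=0xe4 R1=0x70 R2=0xed R3=0x79 R4=0x09 R5=0xf6  N=1 Z=0
after  6: R0=0xe4 R1=0xda R2=0xed R3=0x79 R4=0x09 R5=0xf6  N=1 Z=0
after  7: R0=0xe4 R1=0xda R2=0xed R3=0xfe R4=0x09 R5=0xf6  N=1 Z=0
after  8: R0=0xe4 R1=0xda R2=0xed R3=0xfe R4=0x09 R5=0xff  N=1 Z=0
-- IRQ taken; context saved, return-PC = 9 --

FLAGS = (N=1, Z=0)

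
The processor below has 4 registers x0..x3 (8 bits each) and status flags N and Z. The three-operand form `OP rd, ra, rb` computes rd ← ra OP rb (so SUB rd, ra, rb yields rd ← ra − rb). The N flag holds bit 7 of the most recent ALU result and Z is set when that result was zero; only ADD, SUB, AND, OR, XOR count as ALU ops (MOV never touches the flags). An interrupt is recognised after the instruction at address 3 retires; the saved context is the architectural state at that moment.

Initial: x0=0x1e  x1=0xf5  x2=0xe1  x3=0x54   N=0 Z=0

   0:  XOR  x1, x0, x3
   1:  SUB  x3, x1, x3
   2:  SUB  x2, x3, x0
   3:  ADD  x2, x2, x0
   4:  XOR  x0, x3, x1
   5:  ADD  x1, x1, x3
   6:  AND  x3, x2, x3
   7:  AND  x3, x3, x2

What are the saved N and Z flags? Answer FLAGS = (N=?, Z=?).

after  0: x0=0x1e x1=0x4a x2=0xe1 x3=0x54  N=0 Z=0
after  1: x0=0x1e x1=0x4a x2=0xe1 x3=0xf6  N=1 Z=0
after  2: x0=0x1e x1=0x4a x2=0xd8 x3=0xf6  N=1 Z=0
after  3: x0=0x1e x1=0x4a x2=0xf6 x3=0xf6  N=1 Z=0
-- IRQ taken; context saved, return-PC = 4 --

FLAGS = (N=1, Z=0)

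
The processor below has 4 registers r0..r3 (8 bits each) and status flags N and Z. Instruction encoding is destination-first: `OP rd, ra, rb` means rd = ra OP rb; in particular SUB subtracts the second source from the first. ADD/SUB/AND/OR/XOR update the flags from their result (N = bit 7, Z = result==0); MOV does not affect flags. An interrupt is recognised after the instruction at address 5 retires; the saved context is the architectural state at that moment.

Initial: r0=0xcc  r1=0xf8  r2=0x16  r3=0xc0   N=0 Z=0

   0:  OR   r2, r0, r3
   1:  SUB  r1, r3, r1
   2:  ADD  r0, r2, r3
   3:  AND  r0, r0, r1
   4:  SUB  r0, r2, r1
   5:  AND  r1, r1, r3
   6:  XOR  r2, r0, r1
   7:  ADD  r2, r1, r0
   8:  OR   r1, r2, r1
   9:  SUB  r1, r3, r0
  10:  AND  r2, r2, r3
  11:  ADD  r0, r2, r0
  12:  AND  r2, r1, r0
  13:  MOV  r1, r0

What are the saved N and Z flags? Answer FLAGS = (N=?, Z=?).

FLAGS = (N=1, Z=0)

after  0: r0=0xcc r1=0xf8 r2=0xcc r3=0xc0  N=1 Z=0
after  1: r0=0xcc r1=0xc8 r2=0xcc r3=0xc0  N=1 Z=0
after  2: r0=0x8c r1=0xc8 r2=0xcc r3=0xc0  N=1 Z=0
after  3: r0=0x88 r1=0xc8 r2=0xcc r3=0xc0  N=1 Z=0
after  4: r0=0x04 r1=0xc8 r2=0xcc r3=0xc0  N=0 Z=0
after  5: r0=0x04 r1=0xc0 r2=0xcc r3=0xc0  N=1 Z=0
-- IRQ taken; context saved, return-PC = 6 --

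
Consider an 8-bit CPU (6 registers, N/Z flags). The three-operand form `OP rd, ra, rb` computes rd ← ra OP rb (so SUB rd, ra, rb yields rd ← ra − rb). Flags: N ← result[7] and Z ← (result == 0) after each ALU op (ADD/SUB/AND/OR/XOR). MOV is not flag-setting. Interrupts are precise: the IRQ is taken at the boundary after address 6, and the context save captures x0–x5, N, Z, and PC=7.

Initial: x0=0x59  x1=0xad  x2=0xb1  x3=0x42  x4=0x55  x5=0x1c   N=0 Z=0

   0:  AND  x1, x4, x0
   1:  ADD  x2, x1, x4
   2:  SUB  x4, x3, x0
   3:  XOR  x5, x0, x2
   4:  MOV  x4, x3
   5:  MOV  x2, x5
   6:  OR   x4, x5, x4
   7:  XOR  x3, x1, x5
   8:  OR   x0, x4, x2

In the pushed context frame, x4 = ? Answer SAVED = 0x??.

after  0: x0=0x59 x1=0x51 x2=0xb1 x3=0x42 x4=0x55 x5=0x1c  N=0 Z=0
after  1: x0=0x59 x1=0x51 x2=0xa6 x3=0x42 x4=0x55 x5=0x1c  N=1 Z=0
after  2: x0=0x59 x1=0x51 x2=0xa6 x3=0x42 x4=0xe9 x5=0x1c  N=1 Z=0
after  3: x0=0x59 x1=0x51 x2=0xa6 x3=0x42 x4=0xe9 x5=0xff  N=1 Z=0
after  4: x0=0x59 x1=0x51 x2=0xa6 x3=0x42 x4=0x42 x5=0xff  N=1 Z=0
after  5: x0=0x59 x1=0x51 x2=0xff x3=0x42 x4=0x42 x5=0xff  N=1 Z=0
after  6: x0=0x59 x1=0x51 x2=0xff x3=0x42 x4=0xff x5=0xff  N=1 Z=0
-- IRQ taken; context saved, return-PC = 7 --

SAVED = 0xff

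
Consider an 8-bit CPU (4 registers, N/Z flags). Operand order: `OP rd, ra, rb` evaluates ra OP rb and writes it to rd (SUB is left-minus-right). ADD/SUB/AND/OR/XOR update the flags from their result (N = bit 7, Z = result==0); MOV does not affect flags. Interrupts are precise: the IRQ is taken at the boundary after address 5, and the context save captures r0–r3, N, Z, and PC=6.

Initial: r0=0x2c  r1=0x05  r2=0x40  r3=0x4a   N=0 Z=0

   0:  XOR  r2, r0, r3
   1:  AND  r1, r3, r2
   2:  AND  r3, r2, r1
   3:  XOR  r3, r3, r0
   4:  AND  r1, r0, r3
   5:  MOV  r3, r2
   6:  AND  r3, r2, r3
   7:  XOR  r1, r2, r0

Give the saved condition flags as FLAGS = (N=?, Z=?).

after  0: r0=0x2c r1=0x05 r2=0x66 r3=0x4a  N=0 Z=0
after  1: r0=0x2c r1=0x42 r2=0x66 r3=0x4a  N=0 Z=0
after  2: r0=0x2c r1=0x42 r2=0x66 r3=0x42  N=0 Z=0
after  3: r0=0x2c r1=0x42 r2=0x66 r3=0x6e  N=0 Z=0
after  4: r0=0x2c r1=0x2c r2=0x66 r3=0x6e  N=0 Z=0
after  5: r0=0x2c r1=0x2c r2=0x66 r3=0x66  N=0 Z=0
-- IRQ taken; context saved, return-PC = 6 --

FLAGS = (N=0, Z=0)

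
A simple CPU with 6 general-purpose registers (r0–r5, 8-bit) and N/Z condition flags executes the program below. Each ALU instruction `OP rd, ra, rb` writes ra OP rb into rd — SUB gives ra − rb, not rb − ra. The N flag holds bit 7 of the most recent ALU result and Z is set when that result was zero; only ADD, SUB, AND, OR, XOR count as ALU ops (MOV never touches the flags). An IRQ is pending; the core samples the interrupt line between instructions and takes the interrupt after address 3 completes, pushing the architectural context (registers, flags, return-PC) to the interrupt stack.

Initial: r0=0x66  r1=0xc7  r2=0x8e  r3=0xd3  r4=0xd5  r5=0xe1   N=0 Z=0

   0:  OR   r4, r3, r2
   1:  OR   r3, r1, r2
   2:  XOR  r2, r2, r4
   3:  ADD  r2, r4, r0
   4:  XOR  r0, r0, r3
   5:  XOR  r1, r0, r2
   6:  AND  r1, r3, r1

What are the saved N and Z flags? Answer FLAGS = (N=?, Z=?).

FLAGS = (N=0, Z=0)

after  0: r0=0x66 r1=0xc7 r2=0x8e r3=0xd3 r4=0xdf r5=0xe1  N=1 Z=0
after  1: r0=0x66 r1=0xc7 r2=0x8e r3=0xcf r4=0xdf r5=0xe1  N=1 Z=0
after  2: r0=0x66 r1=0xc7 r2=0x51 r3=0xcf r4=0xdf r5=0xe1  N=0 Z=0
after  3: r0=0x66 r1=0xc7 r2=0x45 r3=0xcf r4=0xdf r5=0xe1  N=0 Z=0
-- IRQ taken; context saved, return-PC = 4 --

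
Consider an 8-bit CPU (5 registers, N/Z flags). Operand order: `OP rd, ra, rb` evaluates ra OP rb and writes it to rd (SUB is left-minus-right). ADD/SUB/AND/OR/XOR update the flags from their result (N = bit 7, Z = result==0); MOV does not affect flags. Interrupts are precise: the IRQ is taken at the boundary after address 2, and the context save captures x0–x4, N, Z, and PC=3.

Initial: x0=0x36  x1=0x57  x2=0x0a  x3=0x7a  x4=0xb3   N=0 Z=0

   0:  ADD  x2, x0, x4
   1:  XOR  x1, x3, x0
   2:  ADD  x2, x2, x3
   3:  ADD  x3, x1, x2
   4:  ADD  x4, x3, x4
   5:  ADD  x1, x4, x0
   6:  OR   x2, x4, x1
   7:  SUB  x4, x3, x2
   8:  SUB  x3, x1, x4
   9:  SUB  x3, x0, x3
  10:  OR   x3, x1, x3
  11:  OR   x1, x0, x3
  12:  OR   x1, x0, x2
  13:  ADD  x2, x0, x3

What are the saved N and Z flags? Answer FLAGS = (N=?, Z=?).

FLAGS = (N=0, Z=0)

after  0: x0=0x36 x1=0x57 x2=0xe9 x3=0x7a x4=0xb3  N=1 Z=0
after  1: x0=0x36 x1=0x4c x2=0xe9 x3=0x7a x4=0xb3  N=0 Z=0
after  2: x0=0x36 x1=0x4c x2=0x63 x3=0x7a x4=0xb3  N=0 Z=0
-- IRQ taken; context saved, return-PC = 3 --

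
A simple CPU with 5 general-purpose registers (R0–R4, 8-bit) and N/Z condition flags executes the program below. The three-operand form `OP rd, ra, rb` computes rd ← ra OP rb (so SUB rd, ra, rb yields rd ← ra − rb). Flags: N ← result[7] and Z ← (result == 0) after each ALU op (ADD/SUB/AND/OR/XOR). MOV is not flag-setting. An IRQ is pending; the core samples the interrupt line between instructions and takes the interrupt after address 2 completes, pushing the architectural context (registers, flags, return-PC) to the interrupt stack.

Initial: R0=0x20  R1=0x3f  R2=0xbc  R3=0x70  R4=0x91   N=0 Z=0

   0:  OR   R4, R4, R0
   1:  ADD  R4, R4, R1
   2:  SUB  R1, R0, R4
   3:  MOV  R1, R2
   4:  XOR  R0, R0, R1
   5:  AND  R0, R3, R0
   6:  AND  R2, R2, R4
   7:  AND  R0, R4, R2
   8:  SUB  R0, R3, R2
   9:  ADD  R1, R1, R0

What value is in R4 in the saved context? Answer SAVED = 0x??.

after  0: R0=0x20 R1=0x3f R2=0xbc R3=0x70 R4=0xb1  N=1 Z=0
after  1: R0=0x20 R1=0x3f R2=0xbc R3=0x70 R4=0xf0  N=1 Z=0
after  2: R0=0x20 R1=0x30 R2=0xbc R3=0x70 R4=0xf0  N=0 Z=0
-- IRQ taken; context saved, return-PC = 3 --

SAVED = 0xf0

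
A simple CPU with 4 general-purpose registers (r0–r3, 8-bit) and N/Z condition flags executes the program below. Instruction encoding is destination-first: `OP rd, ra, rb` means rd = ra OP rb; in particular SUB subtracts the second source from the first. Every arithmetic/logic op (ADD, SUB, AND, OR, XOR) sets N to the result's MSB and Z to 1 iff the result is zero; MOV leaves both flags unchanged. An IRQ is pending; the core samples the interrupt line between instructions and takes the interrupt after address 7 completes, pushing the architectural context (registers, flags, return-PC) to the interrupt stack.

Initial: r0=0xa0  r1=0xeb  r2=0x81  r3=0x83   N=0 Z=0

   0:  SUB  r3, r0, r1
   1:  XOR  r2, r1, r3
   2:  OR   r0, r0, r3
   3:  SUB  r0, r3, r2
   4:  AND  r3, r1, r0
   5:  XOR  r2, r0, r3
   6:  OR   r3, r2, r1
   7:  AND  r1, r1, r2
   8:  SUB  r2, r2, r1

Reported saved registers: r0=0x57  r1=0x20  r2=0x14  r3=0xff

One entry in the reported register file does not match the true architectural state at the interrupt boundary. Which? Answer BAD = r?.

BAD = r1

after  0: r0=0xa0 r1=0xeb r2=0x81 r3=0xb5  N=1 Z=0
after  1: r0=0xa0 r1=0xeb r2=0x5e r3=0xb5  N=0 Z=0
after  2: r0=0xb5 r1=0xeb r2=0x5e r3=0xb5  N=1 Z=0
after  3: r0=0x57 r1=0xeb r2=0x5e r3=0xb5  N=0 Z=0
after  4: r0=0x57 r1=0xeb r2=0x5e r3=0x43  N=0 Z=0
after  5: r0=0x57 r1=0xeb r2=0x14 r3=0x43  N=0 Z=0
after  6: r0=0x57 r1=0xeb r2=0x14 r3=0xff  N=1 Z=0
after  7: r0=0x57 r1=0x00 r2=0x14 r3=0xff  N=0 Z=1
-- IRQ taken; context saved, return-PC = 8 --
mismatch: r1: reported 0x20 vs actual 0x00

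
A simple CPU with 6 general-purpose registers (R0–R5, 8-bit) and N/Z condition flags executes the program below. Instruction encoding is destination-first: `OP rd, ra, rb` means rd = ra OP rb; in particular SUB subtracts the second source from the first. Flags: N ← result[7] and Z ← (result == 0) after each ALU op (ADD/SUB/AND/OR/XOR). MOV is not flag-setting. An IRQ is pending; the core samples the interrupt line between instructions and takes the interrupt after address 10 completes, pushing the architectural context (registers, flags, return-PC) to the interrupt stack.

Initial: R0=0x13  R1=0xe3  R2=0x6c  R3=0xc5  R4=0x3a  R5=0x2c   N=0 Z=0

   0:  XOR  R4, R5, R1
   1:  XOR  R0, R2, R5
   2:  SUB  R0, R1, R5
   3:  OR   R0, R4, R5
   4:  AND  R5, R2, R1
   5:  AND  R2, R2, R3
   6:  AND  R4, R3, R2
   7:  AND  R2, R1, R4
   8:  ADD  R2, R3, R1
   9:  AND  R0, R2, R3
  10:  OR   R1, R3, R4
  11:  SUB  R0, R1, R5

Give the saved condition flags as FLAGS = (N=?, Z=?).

after  0: R0=0x13 R1=0xe3 R2=0x6c R3=0xc5 R4=0xcf R5=0x2c  N=1 Z=0
after  1: R0=0x40 R1=0xe3 R2=0x6c R3=0xc5 R4=0xcf R5=0x2c  N=0 Z=0
after  2: R0=0xb7 R1=0xe3 R2=0x6c R3=0xc5 R4=0xcf R5=0x2c  N=1 Z=0
after  3: R0=0xef R1=0xe3 R2=0x6c R3=0xc5 R4=0xcf R5=0x2c  N=1 Z=0
after  4: R0=0xef R1=0xe3 R2=0x6c R3=0xc5 R4=0xcf R5=0x60  N=0 Z=0
after  5: R0=0xef R1=0xe3 R2=0x44 R3=0xc5 R4=0xcf R5=0x60  N=0 Z=0
after  6: R0=0xef R1=0xe3 R2=0x44 R3=0xc5 R4=0x44 R5=0x60  N=0 Z=0
after  7: R0=0xef R1=0xe3 R2=0x40 R3=0xc5 R4=0x44 R5=0x60  N=0 Z=0
after  8: R0=0xef R1=0xe3 R2=0xa8 R3=0xc5 R4=0x44 R5=0x60  N=1 Z=0
after  9: R0=0x80 R1=0xe3 R2=0xa8 R3=0xc5 R4=0x44 R5=0x60  N=1 Z=0
after 10: R0=0x80 R1=0xc5 R2=0xa8 R3=0xc5 R4=0x44 R5=0x60  N=1 Z=0
-- IRQ taken; context saved, return-PC = 11 --

FLAGS = (N=1, Z=0)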